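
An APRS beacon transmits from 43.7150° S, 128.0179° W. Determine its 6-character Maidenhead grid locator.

CE56xg

Offset from 180°W / 90°S: lon 51.9821°, lat 46.2850°.
Field: 51.9821/20 → 2 → C, 46.2850/10 → 4 → E; chars CE.
Square: 11.9821/2 → 5, 6.2850/1 → 6; chars 56.
Subsquare: 1.9821/0.0833333 → 23 → x, 0.2850/0.0416667 → 6 → g; chars xg.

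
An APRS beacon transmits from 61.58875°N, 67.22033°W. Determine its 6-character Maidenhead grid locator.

FP61jo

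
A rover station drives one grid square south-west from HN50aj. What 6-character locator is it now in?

HN40xi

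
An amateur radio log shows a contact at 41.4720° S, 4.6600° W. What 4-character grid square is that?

IE78

Offset from 180°W / 90°S: lon 175.34°, lat 48.53°.
Field: lon ⌊175.34/20⌋ = 8 → I; lat ⌊48.53/10⌋ = 4 → E.
Square: lon ⌊15.34/2⌋ = 7; lat ⌊8.53/1⌋ = 8.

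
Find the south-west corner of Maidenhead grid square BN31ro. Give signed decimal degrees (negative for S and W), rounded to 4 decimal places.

41.5833, -152.5833

Field B=1, N=13: +1·20° lon, +13·10° lat → SW at lon -160°, lat 40°.
Square 3, 1: +3·2° lon, +1·1° lat → SW at lon -154°, lat 41°.
Subsquare r=17, o=14: +17·0.0833333° lon, +14·0.0416667° lat → SW at lon -152.583°, lat 41.5833°.
latitude 41.5833, longitude -152.5833.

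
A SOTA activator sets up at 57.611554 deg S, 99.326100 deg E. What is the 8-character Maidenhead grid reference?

Add 180° to longitude and 90° to latitude: 279.32610, 32.38845.
Field: 279.32610/20 → 13 → N, 32.38845/10 → 3 → D; chars ND.
Square: 19.32610/2 → 9, 2.38845/1 → 2; chars 92.
Subsquare: 1.32610/0.0833333 → 15 → p, 0.38845/0.0416667 → 9 → j; chars pj.
Extended square: 0.07610/0.00833333 → 9, 0.01345/0.00416667 → 3; chars 93.

ND92pj93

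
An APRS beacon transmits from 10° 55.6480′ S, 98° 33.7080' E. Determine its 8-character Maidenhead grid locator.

Offset from 180°W / 90°S: lon 278.56180°, lat 79.07253°.
Field: 278.56180/20 → 13 → N, 79.07253/10 → 7 → H; chars NH.
Square: 18.56180/2 → 9, 9.07253/1 → 9; chars 99.
Subsquare: 0.56180/0.0833333 → 6 → g, 0.07253/0.0416667 → 1 → b; chars gb.
Extended square: 0.06180/0.00833333 → 7, 0.03087/0.00416667 → 7; chars 77.

NH99gb77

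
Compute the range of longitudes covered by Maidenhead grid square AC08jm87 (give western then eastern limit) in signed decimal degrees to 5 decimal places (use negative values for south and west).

Field A=0, C=2: +0·20° lon, +2·10° lat → SW at lon -180°, lat -70°.
Square 0, 8: +0·2° lon, +8·1° lat → SW at lon -180°, lat -62°.
Subsquare j=9, m=12: +9·0.0833333° lon, +12·0.0416667° lat → SW at lon -179.25°, lat -61.5°.
Extended square 8, 7: +8·0.00833333° lon, +7·0.00416667° lat → SW at lon -179.183°, lat -61.4708°.
Cell spans 0.00833333° lon × 0.00416667° lat.
west -179.18333, east -179.17500.

-179.18333, -179.17500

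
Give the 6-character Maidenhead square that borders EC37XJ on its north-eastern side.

EC47ak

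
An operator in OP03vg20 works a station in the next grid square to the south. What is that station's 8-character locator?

Latitude extended square 0; −1 → -1, wraps to 9, carry into subsquare.
Latitude subsquare g = 6; −1 → 5 = f.
The longitude characters are unchanged.

OP03vf29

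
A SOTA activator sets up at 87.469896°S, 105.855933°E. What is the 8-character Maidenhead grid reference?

OA22wm27

Add 180° to longitude and 90° to latitude: 285.85593, 2.53010.
Field: 285.85593/20 → 14 → O, 2.53010/10 → 0 → A; chars OA.
Square: 5.85593/2 → 2, 2.53010/1 → 2; chars 22.
Subsquare: 1.85593/0.0833333 → 22 → w, 0.53010/0.0416667 → 12 → m; chars wm.
Extended square: 0.02260/0.00833333 → 2, 0.03010/0.00416667 → 7; chars 27.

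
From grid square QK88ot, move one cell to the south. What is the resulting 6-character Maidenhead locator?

QK88os

Latitude subsquare t = 19; −1 → 18 = s.
The longitude characters are unchanged.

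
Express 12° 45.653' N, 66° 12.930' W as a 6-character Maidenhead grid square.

FK62vs

Add 180° to longitude and 90° to latitude: 113.7845, 102.7609.
Field (20°×10°, letters A–R): lon ⌊113.7845/20⌋ = 5 → F; lat ⌊102.7609/10⌋ = 10 → K.
Square (2°×1°, digits 0–9): lon ⌊13.7845/2⌋ = 6; lat ⌊2.7609/1⌋ = 2.
Subsquare (5′×2.5′, letters a–x): lon ⌊1.7845/0.0833333⌋ = 21 → v; lat ⌊0.7609/0.0416667⌋ = 18 → s.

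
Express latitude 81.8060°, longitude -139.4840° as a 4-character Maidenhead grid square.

Add 180° to longitude and 90° to latitude: 40.52, 171.81.
Field (20°×10°, letters A–R): lon ⌊40.52/20⌋ = 2 → C; lat ⌊171.81/10⌋ = 17 → R.
Square (2°×1°, digits 0–9): lon ⌊0.52/2⌋ = 0; lat ⌊1.81/1⌋ = 1.

CR01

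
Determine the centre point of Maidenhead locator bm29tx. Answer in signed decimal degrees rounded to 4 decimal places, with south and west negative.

39.9792, -154.3750

Field B=1, M=12: +1·20° lon, +12·10° lat → SW at lon -160°, lat 30°.
Square 2, 9: +2·2° lon, +9·1° lat → SW at lon -156°, lat 39°.
Subsquare t=19, x=23: +19·0.0833333° lon, +23·0.0416667° lat → SW at lon -154.417°, lat 39.9583°.
Cell spans 0.0833333° lon × 0.0416667° lat. Centre is SW corner plus half of each.
latitude 39.9792, longitude -154.3750.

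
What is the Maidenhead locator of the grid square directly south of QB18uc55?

Latitude extended square 5; −1 → 4.
The longitude characters are unchanged.

QB18uc54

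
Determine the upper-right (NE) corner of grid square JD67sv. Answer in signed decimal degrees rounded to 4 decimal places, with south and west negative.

Field J=9, D=3: +9·20° lon, +3·10° lat → SW at lon 0°, lat -60°.
Square 6, 7: +6·2° lon, +7·1° lat → SW at lon 12°, lat -53°.
Subsquare s=18, v=21: +18·0.0833333° lon, +21·0.0416667° lat → SW at lon 13.5°, lat -52.125°.
Cell spans 0.0833333° lon × 0.0416667° lat. NE corner is SW corner plus one full cell.
latitude -52.0833, longitude 13.5833.

-52.0833, 13.5833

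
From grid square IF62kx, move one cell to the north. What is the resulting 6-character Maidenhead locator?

IF63ka

Latitude subsquare x = 23; +1 → 24, wraps to 0 = a, carry into square.
Latitude square 2; +1 → 3.
The longitude characters are unchanged.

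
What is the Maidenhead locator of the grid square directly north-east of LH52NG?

LH52oh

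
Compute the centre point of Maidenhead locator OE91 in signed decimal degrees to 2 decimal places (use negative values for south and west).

-48.50, 119.00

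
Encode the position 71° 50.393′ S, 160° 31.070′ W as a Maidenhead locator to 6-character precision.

AB98rd

Add 180° to longitude and 90° to latitude: 19.4822, 18.1601.
Field (20°×10°, letters A–R): 19.4822/20 → 0 → A, 18.1601/10 → 1 → B; chars AB.
Square (2°×1°, digits 0–9): 19.4822/2 → 9, 8.1601/1 → 8; chars 98.
Subsquare (5′×2.5′, letters a–x): 1.4822/0.0833333 → 17 → r, 0.1601/0.0416667 → 3 → d; chars rd.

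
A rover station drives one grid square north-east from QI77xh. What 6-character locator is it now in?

Longitude subsquare x = 23; +1 → 24, wraps to 0 = a, carry into square.
Longitude square 7; +1 → 8.
Latitude subsquare h = 7; +1 → 8 = i.

QI87ai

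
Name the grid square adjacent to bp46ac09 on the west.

BP36xc99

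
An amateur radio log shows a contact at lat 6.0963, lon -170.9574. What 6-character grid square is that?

Shift to the Maidenhead origin (180°W, 90°S): lon 9.0426, lat 96.0963.
Field (20°×10°, letters A–R): 9.0426/20 → 0 → A, 96.0963/10 → 9 → J; chars AJ.
Square (2°×1°, digits 0–9): 9.0426/2 → 4, 6.0963/1 → 6; chars 46.
Subsquare (5′×2.5′, letters a–x): 1.0426/0.0833333 → 12 → m, 0.0963/0.0416667 → 2 → c; chars mc.

AJ46mc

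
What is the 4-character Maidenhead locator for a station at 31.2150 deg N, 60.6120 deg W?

FM91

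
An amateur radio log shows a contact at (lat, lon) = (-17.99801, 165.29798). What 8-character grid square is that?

RH22pa50

Offset from 180°W / 90°S: lon 345.29798°, lat 72.00199°.
Field: lon ⌊345.29798/20⌋ = 17 → R; lat ⌊72.00199/10⌋ = 7 → H.
Square: lon ⌊5.29798/2⌋ = 2; lat ⌊2.00199/1⌋ = 2.
Subsquare: lon ⌊1.29798/0.0833333⌋ = 15 → p; lat ⌊0.00199/0.0416667⌋ = 0 → a.
Extended square: lon ⌊0.04798/0.00833333⌋ = 5; lat ⌊0.00199/0.00416667⌋ = 0.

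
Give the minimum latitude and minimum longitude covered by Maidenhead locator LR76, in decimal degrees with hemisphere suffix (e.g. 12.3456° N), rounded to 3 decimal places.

86.000° N, 54.000° E

Field L=11, R=17: +11·20° lon, +17·10° lat → SW at lon 40°, lat 80°.
Square 7, 6: +7·2° lon, +6·1° lat → SW at lon 54°, lat 86°.
latitude 86.000° N, longitude 54.000° E.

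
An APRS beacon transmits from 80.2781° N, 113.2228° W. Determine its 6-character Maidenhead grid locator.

DR30jg

Offset from 180°W / 90°S: lon 66.7772°, lat 170.2781°.
Field (20°×10°, letters A–R): 66.7772/20 → 3 → D, 170.2781/10 → 17 → R; chars DR.
Square (2°×1°, digits 0–9): 6.7772/2 → 3, 0.2781/1 → 0; chars 30.
Subsquare (5′×2.5′, letters a–x): 0.7772/0.0833333 → 9 → j, 0.2781/0.0416667 → 6 → g; chars jg.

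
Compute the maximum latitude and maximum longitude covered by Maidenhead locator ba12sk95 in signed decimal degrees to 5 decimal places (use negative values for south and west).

-87.55833, -156.41667

Field B=1, A=0: +1·20° lon, +0·10° lat → SW at lon -160°, lat -90°.
Square 1, 2: +1·2° lon, +2·1° lat → SW at lon -158°, lat -88°.
Subsquare s=18, k=10: +18·0.0833333° lon, +10·0.0416667° lat → SW at lon -156.5°, lat -87.5833°.
Extended square 9, 5: +9·0.00833333° lon, +5·0.00416667° lat → SW at lon -156.425°, lat -87.5625°.
Cell spans 0.00833333° lon × 0.00416667° lat. NE corner is SW corner plus one full cell.
latitude -87.55833, longitude -156.41667.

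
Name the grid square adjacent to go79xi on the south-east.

Longitude subsquare x = 23; +1 → 24, wraps to 0 = a, carry into square.
Longitude square 7; +1 → 8.
Latitude subsquare i = 8; −1 → 7 = h.

GO89ah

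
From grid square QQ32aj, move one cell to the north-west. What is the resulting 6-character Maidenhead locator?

QQ22xk

Longitude subsquare a = 0; −1 → -1, wraps to 23 = x, carry into square.
Longitude square 3; −1 → 2.
Latitude subsquare j = 9; +1 → 10 = k.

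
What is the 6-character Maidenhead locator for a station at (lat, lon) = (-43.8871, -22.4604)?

HE86sc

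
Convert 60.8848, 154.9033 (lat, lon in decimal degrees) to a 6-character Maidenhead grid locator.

QP70kv

Add 180° to longitude and 90° to latitude: 334.9033, 150.8848.
Field: 334.9033/20 → 16 → Q, 150.8848/10 → 15 → P; chars QP.
Square: 14.9033/2 → 7, 0.8848/1 → 0; chars 70.
Subsquare: 0.9033/0.0833333 → 10 → k, 0.8848/0.0416667 → 21 → v; chars kv.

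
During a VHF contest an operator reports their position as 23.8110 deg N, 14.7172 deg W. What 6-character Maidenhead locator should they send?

IL23pt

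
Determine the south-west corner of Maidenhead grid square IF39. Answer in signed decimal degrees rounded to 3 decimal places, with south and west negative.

-31.000, -14.000

Field I=8, F=5: +8·20° lon, +5·10° lat → SW at lon -20°, lat -40°.
Square 3, 9: +3·2° lon, +9·1° lat → SW at lon -14°, lat -31°.
latitude -31.000, longitude -14.000.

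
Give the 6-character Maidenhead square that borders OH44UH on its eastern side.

OH44vh

Longitude subsquare u = 20; +1 → 21 = v.
The latitude characters are unchanged.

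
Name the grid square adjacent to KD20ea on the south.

KC29ex

Latitude subsquare a = 0; −1 → -1, wraps to 23 = x, carry into square.
Latitude square 0; −1 → -1, wraps to 9, carry into field.
Latitude field D = 3; −1 → 2 = C.
The longitude characters are unchanged.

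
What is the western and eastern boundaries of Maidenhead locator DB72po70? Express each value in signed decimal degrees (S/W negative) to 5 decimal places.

Field D=3, B=1: +3·20° lon, +1·10° lat → SW at lon -120°, lat -80°.
Square 7, 2: +7·2° lon, +2·1° lat → SW at lon -106°, lat -78°.
Subsquare p=15, o=14: +15·0.0833333° lon, +14·0.0416667° lat → SW at lon -104.75°, lat -77.4167°.
Extended square 7, 0: +7·0.00833333° lon, +0·0.00416667° lat → SW at lon -104.692°, lat -77.4167°.
Cell spans 0.00833333° lon × 0.00416667° lat.
west -104.69167, east -104.68333.

-104.69167, -104.68333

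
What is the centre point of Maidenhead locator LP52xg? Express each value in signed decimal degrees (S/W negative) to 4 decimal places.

62.2708, 51.9583

Field L=11, P=15: +11·20° lon, +15·10° lat → SW at lon 40°, lat 60°.
Square 5, 2: +5·2° lon, +2·1° lat → SW at lon 50°, lat 62°.
Subsquare x=23, g=6: +23·0.0833333° lon, +6·0.0416667° lat → SW at lon 51.9167°, lat 62.25°.
Cell spans 0.0833333° lon × 0.0416667° lat. Centre is SW corner plus half of each.
latitude 62.2708, longitude 51.9583.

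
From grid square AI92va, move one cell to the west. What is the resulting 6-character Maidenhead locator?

AI92ua

Longitude subsquare v = 21; −1 → 20 = u.
The latitude characters are unchanged.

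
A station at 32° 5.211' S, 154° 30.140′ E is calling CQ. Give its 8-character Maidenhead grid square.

Add 180° to longitude and 90° to latitude: 334.50233, 57.91315.
Field: 334.50233/20 → 16 → Q, 57.91315/10 → 5 → F; chars QF.
Square: 14.50233/2 → 7, 7.91315/1 → 7; chars 77.
Subsquare: 0.50233/0.0833333 → 6 → g, 0.91315/0.0416667 → 21 → v; chars gv.
Extended square: 0.00233/0.00833333 → 0, 0.03815/0.00416667 → 9; chars 09.

QF77gv09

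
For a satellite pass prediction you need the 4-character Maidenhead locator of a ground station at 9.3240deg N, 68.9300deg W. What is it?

Shift to the Maidenhead origin (180°W, 90°S): lon 111.07, lat 99.32.
Field: lon ⌊111.07/20⌋ = 5 → F; lat ⌊99.32/10⌋ = 9 → J.
Square: lon ⌊11.07/2⌋ = 5; lat ⌊9.32/1⌋ = 9.

FJ59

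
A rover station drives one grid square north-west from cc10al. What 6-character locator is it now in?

CC00xm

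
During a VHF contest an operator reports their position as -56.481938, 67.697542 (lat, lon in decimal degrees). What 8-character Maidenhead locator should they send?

MD33um34

Shift to the Maidenhead origin (180°W, 90°S): lon 247.69754, lat 33.51806.
Field (20°×10°, letters A–R): lon ⌊247.69754/20⌋ = 12 → M; lat ⌊33.51806/10⌋ = 3 → D.
Square (2°×1°, digits 0–9): lon ⌊7.69754/2⌋ = 3; lat ⌊3.51806/1⌋ = 3.
Subsquare (5′×2.5′, letters a–x): lon ⌊1.69754/0.0833333⌋ = 20 → u; lat ⌊0.51806/0.0416667⌋ = 12 → m.
Extended square (30″×15″, digits 0–9): lon ⌊0.03088/0.00833333⌋ = 3; lat ⌊0.01806/0.00416667⌋ = 4.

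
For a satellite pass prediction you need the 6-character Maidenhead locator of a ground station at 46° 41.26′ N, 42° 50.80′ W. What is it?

GN86nq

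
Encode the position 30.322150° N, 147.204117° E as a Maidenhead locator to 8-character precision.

Add 180° to longitude and 90° to latitude: 327.20412, 120.32215.
Field (20°×10°, letters A–R): 327.20412/20 → 16 → Q, 120.32215/10 → 12 → M; chars QM.
Square (2°×1°, digits 0–9): 7.20412/2 → 3, 0.32215/1 → 0; chars 30.
Subsquare (5′×2.5′, letters a–x): 1.20412/0.0833333 → 14 → o, 0.32215/0.0416667 → 7 → h; chars oh.
Extended square (30″×15″, digits 0–9): 0.03745/0.00833333 → 4, 0.03048/0.00416667 → 7; chars 47.

QM30oh47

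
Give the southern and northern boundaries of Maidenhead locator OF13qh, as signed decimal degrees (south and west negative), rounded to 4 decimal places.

-36.7083, -36.6667

Field O=14, F=5: +14·20° lon, +5·10° lat → SW at lon 100°, lat -40°.
Square 1, 3: +1·2° lon, +3·1° lat → SW at lon 102°, lat -37°.
Subsquare q=16, h=7: +16·0.0833333° lon, +7·0.0416667° lat → SW at lon 103.333°, lat -36.7083°.
Cell spans 0.0833333° lon × 0.0416667° lat.
south -36.7083, north -36.6667.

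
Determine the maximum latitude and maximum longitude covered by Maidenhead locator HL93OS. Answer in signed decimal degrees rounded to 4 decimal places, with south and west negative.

23.7917, -20.7500

Field H=7, L=11: +7·20° lon, +11·10° lat → SW at lon -40°, lat 20°.
Square 9, 3: +9·2° lon, +3·1° lat → SW at lon -22°, lat 23°.
Subsquare o=14, s=18: +14·0.0833333° lon, +18·0.0416667° lat → SW at lon -20.8333°, lat 23.75°.
Cell spans 0.0833333° lon × 0.0416667° lat. NE corner is SW corner plus one full cell.
latitude 23.7917, longitude -20.7500.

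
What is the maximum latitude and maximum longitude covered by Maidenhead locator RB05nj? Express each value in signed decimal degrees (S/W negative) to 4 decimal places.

-74.5833, 161.1667

Field R=17, B=1: +17·20° lon, +1·10° lat → SW at lon 160°, lat -80°.
Square 0, 5: +0·2° lon, +5·1° lat → SW at lon 160°, lat -75°.
Subsquare n=13, j=9: +13·0.0833333° lon, +9·0.0416667° lat → SW at lon 161.083°, lat -74.625°.
Cell spans 0.0833333° lon × 0.0416667° lat. NE corner is SW corner plus one full cell.
latitude -74.5833, longitude 161.1667.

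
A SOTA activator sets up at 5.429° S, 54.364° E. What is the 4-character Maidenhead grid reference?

LI74

Offset from 180°W / 90°S: lon 234.36°, lat 84.57°.
Field: 234.36/20 → 11 → L, 84.57/10 → 8 → I; chars LI.
Square: 14.36/2 → 7, 4.57/1 → 4; chars 74.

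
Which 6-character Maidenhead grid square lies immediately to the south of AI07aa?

AI06ax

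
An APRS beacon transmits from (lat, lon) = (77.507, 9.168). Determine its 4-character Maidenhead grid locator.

JQ47

Shift to the Maidenhead origin (180°W, 90°S): lon 189.17, lat 167.51.
Field (20°×10°, letters A–R): lon ⌊189.17/20⌋ = 9 → J; lat ⌊167.51/10⌋ = 16 → Q.
Square (2°×1°, digits 0–9): lon ⌊9.17/2⌋ = 4; lat ⌊7.51/1⌋ = 7.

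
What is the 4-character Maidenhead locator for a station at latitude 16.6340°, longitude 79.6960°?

MK96

Offset from 180°W / 90°S: lon 259.70°, lat 106.63°.
Field: lon ⌊259.70/20⌋ = 12 → M; lat ⌊106.63/10⌋ = 10 → K.
Square: lon ⌊19.70/2⌋ = 9; lat ⌊6.63/1⌋ = 6.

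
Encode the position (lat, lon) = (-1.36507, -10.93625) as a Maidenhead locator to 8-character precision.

II48mp72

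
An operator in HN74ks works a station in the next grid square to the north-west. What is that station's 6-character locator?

Longitude subsquare k = 10; −1 → 9 = j.
Latitude subsquare s = 18; +1 → 19 = t.

HN74jt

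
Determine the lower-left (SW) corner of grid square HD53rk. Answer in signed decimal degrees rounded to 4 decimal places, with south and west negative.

Field H=7, D=3: +7·20° lon, +3·10° lat → SW at lon -40°, lat -60°.
Square 5, 3: +5·2° lon, +3·1° lat → SW at lon -30°, lat -57°.
Subsquare r=17, k=10: +17·0.0833333° lon, +10·0.0416667° lat → SW at lon -28.5833°, lat -56.5833°.
latitude -56.5833, longitude -28.5833.

-56.5833, -28.5833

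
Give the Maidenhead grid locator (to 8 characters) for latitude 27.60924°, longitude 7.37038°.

JL37qo46

Shift to the Maidenhead origin (180°W, 90°S): lon 187.37038, lat 117.60924.
Field: lon ⌊187.37038/20⌋ = 9 → J; lat ⌊117.60924/10⌋ = 11 → L.
Square: lon ⌊7.37038/2⌋ = 3; lat ⌊7.60924/1⌋ = 7.
Subsquare: lon ⌊1.37038/0.0833333⌋ = 16 → q; lat ⌊0.60924/0.0416667⌋ = 14 → o.
Extended square: lon ⌊0.03705/0.00833333⌋ = 4; lat ⌊0.02591/0.00416667⌋ = 6.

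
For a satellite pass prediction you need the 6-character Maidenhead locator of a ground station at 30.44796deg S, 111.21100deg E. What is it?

OF59on

Add 180° to longitude and 90° to latitude: 291.2110, 59.5520.
Field (20°×10°, letters A–R): 291.2110/20 → 14 → O, 59.5520/10 → 5 → F; chars OF.
Square (2°×1°, digits 0–9): 11.2110/2 → 5, 9.5520/1 → 9; chars 59.
Subsquare (5′×2.5′, letters a–x): 1.2110/0.0833333 → 14 → o, 0.5520/0.0416667 → 13 → n; chars on.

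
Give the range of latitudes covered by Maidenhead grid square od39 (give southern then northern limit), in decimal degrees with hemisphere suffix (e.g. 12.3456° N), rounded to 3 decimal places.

51.000° S, 50.000° S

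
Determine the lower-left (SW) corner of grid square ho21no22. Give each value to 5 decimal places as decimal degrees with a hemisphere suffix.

51.59167° N, 34.90000° W

Field H=7, O=14: +7·20° lon, +14·10° lat → SW at lon -40°, lat 50°.
Square 2, 1: +2·2° lon, +1·1° lat → SW at lon -36°, lat 51°.
Subsquare n=13, o=14: +13·0.0833333° lon, +14·0.0416667° lat → SW at lon -34.9167°, lat 51.5833°.
Extended square 2, 2: +2·0.00833333° lon, +2·0.00416667° lat → SW at lon -34.9°, lat 51.5917°.
latitude 51.59167° N, longitude 34.90000° W.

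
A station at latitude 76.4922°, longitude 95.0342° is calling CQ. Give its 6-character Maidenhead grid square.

Shift to the Maidenhead origin (180°W, 90°S): lon 275.0342, lat 166.4922.
Field (20°×10°, letters A–R): 275.0342/20 → 13 → N, 166.4922/10 → 16 → Q; chars NQ.
Square (2°×1°, digits 0–9): 15.0342/2 → 7, 6.4922/1 → 6; chars 76.
Subsquare (5′×2.5′, letters a–x): 1.0342/0.0833333 → 12 → m, 0.4922/0.0416667 → 11 → l; chars ml.

NQ76ml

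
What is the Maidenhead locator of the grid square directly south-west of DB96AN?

DB86xm

Longitude subsquare a = 0; −1 → -1, wraps to 23 = x, carry into square.
Longitude square 9; −1 → 8.
Latitude subsquare n = 13; −1 → 12 = m.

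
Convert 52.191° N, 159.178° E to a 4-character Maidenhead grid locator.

QO92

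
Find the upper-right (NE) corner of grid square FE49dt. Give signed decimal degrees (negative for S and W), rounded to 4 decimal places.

Field F=5, E=4: +5·20° lon, +4·10° lat → SW at lon -80°, lat -50°.
Square 4, 9: +4·2° lon, +9·1° lat → SW at lon -72°, lat -41°.
Subsquare d=3, t=19: +3·0.0833333° lon, +19·0.0416667° lat → SW at lon -71.75°, lat -40.2083°.
Cell spans 0.0833333° lon × 0.0416667° lat. NE corner is SW corner plus one full cell.
latitude -40.1667, longitude -71.6667.

-40.1667, -71.6667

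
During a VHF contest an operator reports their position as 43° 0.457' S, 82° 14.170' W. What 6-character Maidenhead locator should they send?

EE86vx

Add 180° to longitude and 90° to latitude: 97.7638, 46.9924.
Field: 97.7638/20 → 4 → E, 46.9924/10 → 4 → E; chars EE.
Square: 17.7638/2 → 8, 6.9924/1 → 6; chars 86.
Subsquare: 1.7638/0.0833333 → 21 → v, 0.9924/0.0416667 → 23 → x; chars vx.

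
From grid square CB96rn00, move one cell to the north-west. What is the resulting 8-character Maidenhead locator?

Longitude extended square 0; −1 → -1, wraps to 9, carry into subsquare.
Longitude subsquare r = 17; −1 → 16 = q.
Latitude extended square 0; +1 → 1.

CB96qn91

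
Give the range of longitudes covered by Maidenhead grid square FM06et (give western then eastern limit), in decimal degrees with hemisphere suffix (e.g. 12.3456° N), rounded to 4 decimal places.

79.6667° W, 79.5833° W

Field F=5, M=12: +5·20° lon, +12·10° lat → SW at lon -80°, lat 30°.
Square 0, 6: +0·2° lon, +6·1° lat → SW at lon -80°, lat 36°.
Subsquare e=4, t=19: +4·0.0833333° lon, +19·0.0416667° lat → SW at lon -79.6667°, lat 36.7917°.
Cell spans 0.0833333° lon × 0.0416667° lat.
west 79.6667° W, east 79.5833° W.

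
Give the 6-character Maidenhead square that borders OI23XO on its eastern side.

OI33ao

Longitude subsquare x = 23; +1 → 24, wraps to 0 = a, carry into square.
Longitude square 2; +1 → 3.
The latitude characters are unchanged.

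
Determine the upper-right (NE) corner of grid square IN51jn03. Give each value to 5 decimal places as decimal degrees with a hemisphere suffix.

Field I=8, N=13: +8·20° lon, +13·10° lat → SW at lon -20°, lat 40°.
Square 5, 1: +5·2° lon, +1·1° lat → SW at lon -10°, lat 41°.
Subsquare j=9, n=13: +9·0.0833333° lon, +13·0.0416667° lat → SW at lon -9.25°, lat 41.5417°.
Extended square 0, 3: +0·0.00833333° lon, +3·0.00416667° lat → SW at lon -9.25°, lat 41.5542°.
Cell spans 0.00833333° lon × 0.00416667° lat. NE corner is SW corner plus one full cell.
latitude 41.55833° N, longitude 9.24167° W.

41.55833° N, 9.24167° W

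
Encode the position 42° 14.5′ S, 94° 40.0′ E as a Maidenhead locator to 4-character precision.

Offset from 180°W / 90°S: lon 274.67°, lat 47.76°.
Field (20°×10°, letters A–R): 274.67/20 → 13 → N, 47.76/10 → 4 → E; chars NE.
Square (2°×1°, digits 0–9): 14.67/2 → 7, 7.76/1 → 7; chars 77.

NE77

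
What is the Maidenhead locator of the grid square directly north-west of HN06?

GN97

Longitude square 0; −1 → -1, wraps to 9, carry into field.
Longitude field H = 7; −1 → 6 = G.
Latitude square 6; +1 → 7.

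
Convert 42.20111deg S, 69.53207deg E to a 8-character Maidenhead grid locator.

Add 180° to longitude and 90° to latitude: 249.53207, 47.79889.
Field: 249.53207/20 → 12 → M, 47.79889/10 → 4 → E; chars ME.
Square: 9.53207/2 → 4, 7.79889/1 → 7; chars 47.
Subsquare: 1.53207/0.0833333 → 18 → s, 0.79889/0.0416667 → 19 → t; chars st.
Extended square: 0.03207/0.00833333 → 3, 0.00722/0.00416667 → 1; chars 31.

ME47st31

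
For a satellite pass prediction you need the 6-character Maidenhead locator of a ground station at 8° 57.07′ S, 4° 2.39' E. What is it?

JI21ab

Offset from 180°W / 90°S: lon 184.0398°, lat 81.0488°.
Field: lon ⌊184.0398/20⌋ = 9 → J; lat ⌊81.0488/10⌋ = 8 → I.
Square: lon ⌊4.0398/2⌋ = 2; lat ⌊1.0488/1⌋ = 1.
Subsquare: lon ⌊0.0398/0.0833333⌋ = 0 → a; lat ⌊0.0488/0.0416667⌋ = 1 → b.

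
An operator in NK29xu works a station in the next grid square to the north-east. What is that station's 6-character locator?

Longitude subsquare x = 23; +1 → 24, wraps to 0 = a, carry into square.
Longitude square 2; +1 → 3.
Latitude subsquare u = 20; +1 → 21 = v.

NK39av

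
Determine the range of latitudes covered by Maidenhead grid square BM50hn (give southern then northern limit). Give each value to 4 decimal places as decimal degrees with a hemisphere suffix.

Field B=1, M=12: +1·20° lon, +12·10° lat → SW at lon -160°, lat 30°.
Square 5, 0: +5·2° lon, +0·1° lat → SW at lon -150°, lat 30°.
Subsquare h=7, n=13: +7·0.0833333° lon, +13·0.0416667° lat → SW at lon -149.417°, lat 30.5417°.
Cell spans 0.0833333° lon × 0.0416667° lat.
south 30.5417° N, north 30.5833° N.

30.5417° N, 30.5833° N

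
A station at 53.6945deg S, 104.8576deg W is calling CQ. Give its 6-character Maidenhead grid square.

DD76nh

Offset from 180°W / 90°S: lon 75.1424°, lat 36.3055°.
Field (20°×10°, letters A–R): 75.1424/20 → 3 → D, 36.3055/10 → 3 → D; chars DD.
Square (2°×1°, digits 0–9): 15.1424/2 → 7, 6.3055/1 → 6; chars 76.
Subsquare (5′×2.5′, letters a–x): 1.1424/0.0833333 → 13 → n, 0.3055/0.0416667 → 7 → h; chars nh.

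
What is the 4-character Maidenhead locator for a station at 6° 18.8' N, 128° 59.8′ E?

Offset from 180°W / 90°S: lon 309.00°, lat 96.31°.
Field: lon ⌊309.00/20⌋ = 15 → P; lat ⌊96.31/10⌋ = 9 → J.
Square: lon ⌊9.00/2⌋ = 4; lat ⌊6.31/1⌋ = 6.

PJ46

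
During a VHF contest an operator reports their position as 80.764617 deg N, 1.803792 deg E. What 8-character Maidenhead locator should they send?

JR00vs63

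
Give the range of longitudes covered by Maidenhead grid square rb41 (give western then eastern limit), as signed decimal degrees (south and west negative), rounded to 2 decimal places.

Field R=17, B=1: +17·20° lon, +1·10° lat → SW at lon 160°, lat -80°.
Square 4, 1: +4·2° lon, +1·1° lat → SW at lon 168°, lat -79°.
Cell spans 2° lon × 1° lat.
west 168.00, east 170.00.

168.00, 170.00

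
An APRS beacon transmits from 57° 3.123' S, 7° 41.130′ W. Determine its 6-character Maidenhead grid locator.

Add 180° to longitude and 90° to latitude: 172.3145, 32.9479.
Field (20°×10°, letters A–R): 172.3145/20 → 8 → I, 32.9479/10 → 3 → D; chars ID.
Square (2°×1°, digits 0–9): 12.3145/2 → 6, 2.9479/1 → 2; chars 62.
Subsquare (5′×2.5′, letters a–x): 0.3145/0.0833333 → 3 → d, 0.9479/0.0416667 → 22 → w; chars dw.

ID62dw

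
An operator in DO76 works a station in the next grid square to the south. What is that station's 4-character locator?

Latitude square 6; −1 → 5.
The longitude characters are unchanged.

DO75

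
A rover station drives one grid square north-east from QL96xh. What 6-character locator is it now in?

Longitude subsquare x = 23; +1 → 24, wraps to 0 = a, carry into square.
Longitude square 9; +1 → 10, wraps to 0, carry into field.
Longitude field Q = 16; +1 → 17 = R.
Latitude subsquare h = 7; +1 → 8 = i.

RL06ai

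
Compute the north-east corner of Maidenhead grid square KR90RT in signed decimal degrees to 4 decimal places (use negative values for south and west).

Field K=10, R=17: +10·20° lon, +17·10° lat → SW at lon 20°, lat 80°.
Square 9, 0: +9·2° lon, +0·1° lat → SW at lon 38°, lat 80°.
Subsquare r=17, t=19: +17·0.0833333° lon, +19·0.0416667° lat → SW at lon 39.4167°, lat 80.7917°.
Cell spans 0.0833333° lon × 0.0416667° lat. NE corner is SW corner plus one full cell.
latitude 80.8333, longitude 39.5000.

80.8333, 39.5000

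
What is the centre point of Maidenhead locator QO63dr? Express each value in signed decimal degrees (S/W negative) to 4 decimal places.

Field Q=16, O=14: +16·20° lon, +14·10° lat → SW at lon 140°, lat 50°.
Square 6, 3: +6·2° lon, +3·1° lat → SW at lon 152°, lat 53°.
Subsquare d=3, r=17: +3·0.0833333° lon, +17·0.0416667° lat → SW at lon 152.25°, lat 53.7083°.
Cell spans 0.0833333° lon × 0.0416667° lat. Centre is SW corner plus half of each.
latitude 53.7292, longitude 152.2917.

53.7292, 152.2917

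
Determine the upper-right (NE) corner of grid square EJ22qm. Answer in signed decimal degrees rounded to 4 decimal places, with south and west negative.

2.5417, -94.5833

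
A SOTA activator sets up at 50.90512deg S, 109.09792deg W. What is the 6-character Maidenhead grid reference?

Offset from 180°W / 90°S: lon 70.9021°, lat 39.0949°.
Field: lon ⌊70.9021/20⌋ = 3 → D; lat ⌊39.0949/10⌋ = 3 → D.
Square: lon ⌊10.9021/2⌋ = 5; lat ⌊9.0949/1⌋ = 9.
Subsquare: lon ⌊0.9021/0.0833333⌋ = 10 → k; lat ⌊0.0949/0.0416667⌋ = 2 → c.

DD59kc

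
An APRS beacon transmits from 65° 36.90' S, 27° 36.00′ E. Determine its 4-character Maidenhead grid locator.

KC34

Offset from 180°W / 90°S: lon 207.60°, lat 24.39°.
Field: lon ⌊207.60/20⌋ = 10 → K; lat ⌊24.39/10⌋ = 2 → C.
Square: lon ⌊7.60/2⌋ = 3; lat ⌊4.39/1⌋ = 4.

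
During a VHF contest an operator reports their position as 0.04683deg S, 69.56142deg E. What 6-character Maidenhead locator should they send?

MI49sw

Offset from 180°W / 90°S: lon 249.5614°, lat 89.9532°.
Field (20°×10°, letters A–R): lon ⌊249.5614/20⌋ = 12 → M; lat ⌊89.9532/10⌋ = 8 → I.
Square (2°×1°, digits 0–9): lon ⌊9.5614/2⌋ = 4; lat ⌊9.9532/1⌋ = 9.
Subsquare (5′×2.5′, letters a–x): lon ⌊1.5614/0.0833333⌋ = 18 → s; lat ⌊0.9532/0.0416667⌋ = 22 → w.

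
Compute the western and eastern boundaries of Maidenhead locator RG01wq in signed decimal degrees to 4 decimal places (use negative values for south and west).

Field R=17, G=6: +17·20° lon, +6·10° lat → SW at lon 160°, lat -30°.
Square 0, 1: +0·2° lon, +1·1° lat → SW at lon 160°, lat -29°.
Subsquare w=22, q=16: +22·0.0833333° lon, +16·0.0416667° lat → SW at lon 161.833°, lat -28.3333°.
Cell spans 0.0833333° lon × 0.0416667° lat.
west 161.8333, east 161.9167.

161.8333, 161.9167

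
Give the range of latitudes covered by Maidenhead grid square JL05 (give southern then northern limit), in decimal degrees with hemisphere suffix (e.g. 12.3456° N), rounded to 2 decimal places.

Field J=9, L=11: +9·20° lon, +11·10° lat → SW at lon 0°, lat 20°.
Square 0, 5: +0·2° lon, +5·1° lat → SW at lon 0°, lat 25°.
Cell spans 2° lon × 1° lat.
south 25.00° N, north 26.00° N.

25.00° N, 26.00° N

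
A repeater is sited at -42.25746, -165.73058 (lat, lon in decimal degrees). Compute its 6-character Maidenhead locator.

Add 180° to longitude and 90° to latitude: 14.2694, 47.7425.
Field (20°×10°, letters A–R): lon ⌊14.2694/20⌋ = 0 → A; lat ⌊47.7425/10⌋ = 4 → E.
Square (2°×1°, digits 0–9): lon ⌊14.2694/2⌋ = 7; lat ⌊7.7425/1⌋ = 7.
Subsquare (5′×2.5′, letters a–x): lon ⌊0.2694/0.0833333⌋ = 3 → d; lat ⌊0.7425/0.0416667⌋ = 17 → r.

AE77dr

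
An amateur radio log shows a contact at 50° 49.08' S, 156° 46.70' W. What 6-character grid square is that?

BD19oe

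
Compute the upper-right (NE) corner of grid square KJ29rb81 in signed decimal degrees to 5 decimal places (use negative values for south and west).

Field K=10, J=9: +10·20° lon, +9·10° lat → SW at lon 20°, lat 0°.
Square 2, 9: +2·2° lon, +9·1° lat → SW at lon 24°, lat 9°.
Subsquare r=17, b=1: +17·0.0833333° lon, +1·0.0416667° lat → SW at lon 25.4167°, lat 9.04167°.
Extended square 8, 1: +8·0.00833333° lon, +1·0.00416667° lat → SW at lon 25.4833°, lat 9.04583°.
Cell spans 0.00833333° lon × 0.00416667° lat. NE corner is SW corner plus one full cell.
latitude 9.05000, longitude 25.49167.

9.05000, 25.49167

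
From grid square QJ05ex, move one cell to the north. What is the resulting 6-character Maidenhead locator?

Latitude subsquare x = 23; +1 → 24, wraps to 0 = a, carry into square.
Latitude square 5; +1 → 6.
The longitude characters are unchanged.

QJ06ea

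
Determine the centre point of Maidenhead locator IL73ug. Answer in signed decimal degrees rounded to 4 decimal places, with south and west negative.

23.2708, -4.2917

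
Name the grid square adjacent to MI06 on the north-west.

LI97

Longitude square 0; −1 → -1, wraps to 9, carry into field.
Longitude field M = 12; −1 → 11 = L.
Latitude square 6; +1 → 7.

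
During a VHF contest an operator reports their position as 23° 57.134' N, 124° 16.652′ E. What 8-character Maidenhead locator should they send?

Shift to the Maidenhead origin (180°W, 90°S): lon 304.27753, lat 113.95223.
Field: lon ⌊304.27753/20⌋ = 15 → P; lat ⌊113.95223/10⌋ = 11 → L.
Square: lon ⌊4.27753/2⌋ = 2; lat ⌊3.95223/1⌋ = 3.
Subsquare: lon ⌊0.27753/0.0833333⌋ = 3 → d; lat ⌊0.95223/0.0416667⌋ = 22 → w.
Extended square: lon ⌊0.02753/0.00833333⌋ = 3; lat ⌊0.03557/0.00416667⌋ = 8.

PL23dw38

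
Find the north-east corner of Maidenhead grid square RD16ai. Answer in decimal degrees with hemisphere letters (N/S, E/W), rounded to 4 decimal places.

Field R=17, D=3: +17·20° lon, +3·10° lat → SW at lon 160°, lat -60°.
Square 1, 6: +1·2° lon, +6·1° lat → SW at lon 162°, lat -54°.
Subsquare a=0, i=8: +0·0.0833333° lon, +8·0.0416667° lat → SW at lon 162°, lat -53.6667°.
Cell spans 0.0833333° lon × 0.0416667° lat. NE corner is SW corner plus one full cell.
latitude 53.6250° S, longitude 162.0833° E.

53.6250° S, 162.0833° E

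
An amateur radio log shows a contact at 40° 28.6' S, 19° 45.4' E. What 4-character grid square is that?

JE99

Shift to the Maidenhead origin (180°W, 90°S): lon 199.76, lat 49.52.
Field: lon ⌊199.76/20⌋ = 9 → J; lat ⌊49.52/10⌋ = 4 → E.
Square: lon ⌊19.76/2⌋ = 9; lat ⌊9.52/1⌋ = 9.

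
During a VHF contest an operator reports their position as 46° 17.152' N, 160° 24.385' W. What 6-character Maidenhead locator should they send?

AN96tg

Offset from 180°W / 90°S: lon 19.5936°, lat 136.2859°.
Field (20°×10°, letters A–R): lon ⌊19.5936/20⌋ = 0 → A; lat ⌊136.2859/10⌋ = 13 → N.
Square (2°×1°, digits 0–9): lon ⌊19.5936/2⌋ = 9; lat ⌊6.2859/1⌋ = 6.
Subsquare (5′×2.5′, letters a–x): lon ⌊1.5936/0.0833333⌋ = 19 → t; lat ⌊0.2859/0.0416667⌋ = 6 → g.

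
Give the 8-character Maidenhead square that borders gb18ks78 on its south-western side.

Longitude extended square 7; −1 → 6.
Latitude extended square 8; −1 → 7.

GB18ks67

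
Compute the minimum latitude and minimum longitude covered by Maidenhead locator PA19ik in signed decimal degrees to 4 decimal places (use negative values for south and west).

Field P=15, A=0: +15·20° lon, +0·10° lat → SW at lon 120°, lat -90°.
Square 1, 9: +1·2° lon, +9·1° lat → SW at lon 122°, lat -81°.
Subsquare i=8, k=10: +8·0.0833333° lon, +10·0.0416667° lat → SW at lon 122.667°, lat -80.5833°.
latitude -80.5833, longitude 122.6667.

-80.5833, 122.6667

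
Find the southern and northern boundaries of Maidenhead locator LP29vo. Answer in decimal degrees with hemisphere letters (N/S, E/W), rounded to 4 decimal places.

69.5833° N, 69.6250° N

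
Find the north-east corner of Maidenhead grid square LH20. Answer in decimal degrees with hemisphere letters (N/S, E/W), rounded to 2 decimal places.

19.00° S, 46.00° E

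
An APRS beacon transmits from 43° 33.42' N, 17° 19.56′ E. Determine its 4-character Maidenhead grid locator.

JN83

Add 180° to longitude and 90° to latitude: 197.33, 133.56.
Field: 197.33/20 → 9 → J, 133.56/10 → 13 → N; chars JN.
Square: 17.33/2 → 8, 3.56/1 → 3; chars 83.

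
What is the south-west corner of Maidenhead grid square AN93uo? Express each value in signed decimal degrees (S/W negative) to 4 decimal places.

Field A=0, N=13: +0·20° lon, +13·10° lat → SW at lon -180°, lat 40°.
Square 9, 3: +9·2° lon, +3·1° lat → SW at lon -162°, lat 43°.
Subsquare u=20, o=14: +20·0.0833333° lon, +14·0.0416667° lat → SW at lon -160.333°, lat 43.5833°.
latitude 43.5833, longitude -160.3333.

43.5833, -160.3333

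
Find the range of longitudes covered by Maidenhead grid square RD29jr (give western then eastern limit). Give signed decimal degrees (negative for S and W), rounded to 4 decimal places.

Field R=17, D=3: +17·20° lon, +3·10° lat → SW at lon 160°, lat -60°.
Square 2, 9: +2·2° lon, +9·1° lat → SW at lon 164°, lat -51°.
Subsquare j=9, r=17: +9·0.0833333° lon, +17·0.0416667° lat → SW at lon 164.75°, lat -50.2917°.
Cell spans 0.0833333° lon × 0.0416667° lat.
west 164.7500, east 164.8333.

164.7500, 164.8333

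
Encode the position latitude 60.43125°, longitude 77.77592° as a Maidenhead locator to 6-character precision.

MP80vk

Shift to the Maidenhead origin (180°W, 90°S): lon 257.7759, lat 150.4313.
Field (20°×10°, letters A–R): 257.7759/20 → 12 → M, 150.4313/10 → 15 → P; chars MP.
Square (2°×1°, digits 0–9): 17.7759/2 → 8, 0.4313/1 → 0; chars 80.
Subsquare (5′×2.5′, letters a–x): 1.7759/0.0833333 → 21 → v, 0.4313/0.0416667 → 10 → k; chars vk.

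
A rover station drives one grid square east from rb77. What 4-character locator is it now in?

Longitude square 7; +1 → 8.
The latitude characters are unchanged.

RB87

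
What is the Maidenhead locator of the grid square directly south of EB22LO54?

EB22lo53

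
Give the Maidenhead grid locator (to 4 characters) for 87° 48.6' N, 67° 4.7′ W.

FR67

Offset from 180°W / 90°S: lon 112.92°, lat 177.81°.
Field: lon ⌊112.92/20⌋ = 5 → F; lat ⌊177.81/10⌋ = 17 → R.
Square: lon ⌊12.92/2⌋ = 6; lat ⌊7.81/1⌋ = 7.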